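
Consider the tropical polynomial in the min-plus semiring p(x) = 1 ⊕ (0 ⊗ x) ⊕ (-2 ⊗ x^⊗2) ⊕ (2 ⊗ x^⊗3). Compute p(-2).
p(-2) = -6

A tropical monomial a ⊗ x^⊗i evaluates to a + i · x. Evaluating each term at x = -2:
  Term 0 contributes 1 + 0 · -2 = 1
  Term 1 contributes 0 + 1 · -2 = -2
  Term 2 contributes -2 + 2 · -2 = -6
  Term 3 contributes 2 + 3 · -2 = -4
p(-2) = ⊕ of these = min[1, -2, -6, -4] = -6.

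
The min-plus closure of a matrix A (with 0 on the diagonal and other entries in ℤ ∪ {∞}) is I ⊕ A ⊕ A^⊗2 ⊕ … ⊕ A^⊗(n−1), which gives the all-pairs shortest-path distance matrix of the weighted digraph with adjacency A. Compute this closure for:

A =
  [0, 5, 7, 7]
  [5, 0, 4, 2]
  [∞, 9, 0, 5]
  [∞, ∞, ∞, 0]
Closure =
  [0, 5, 7, 7]
  [5, 0, 4, 2]
  [14, 9, 0, 5]
  [∞, ∞, ∞, 0]

This is the Floyd-Warshall all-pairs shortest-path computation. For each intermediate vertex k = 0, 1, …, 3, update dist[i][j] ← min(dist[i][j], dist[i][k] + dist[k][j]). The final matrix gives, for each (i, j), the minimum total weight of any directed path from i to j (possibly empty when i = j).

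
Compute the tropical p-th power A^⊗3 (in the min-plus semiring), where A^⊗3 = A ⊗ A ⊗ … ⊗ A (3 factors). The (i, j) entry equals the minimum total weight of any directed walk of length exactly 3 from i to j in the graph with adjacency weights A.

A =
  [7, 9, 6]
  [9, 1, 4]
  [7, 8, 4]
A^⊗3 =
  [17, 11, 14]
  [11, 3, 6]
  [15, 10, 12]

Each entry (A^⊗3)_ij equals the minimum over all length-3 walks i = v_0 → v_1 → … → v_3 = j of Σ_t A[v_t][v_{t+1}]. For example, for (i, j) = (0, 2) we minimise over 9 possible intermediate vertex sequences; the minimum is 14, attained along the walk 0 → 1 → 1 → 2.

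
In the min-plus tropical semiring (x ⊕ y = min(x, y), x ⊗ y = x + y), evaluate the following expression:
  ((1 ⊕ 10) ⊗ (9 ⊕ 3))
((1 ⊕ 10) ⊗ (9 ⊕ 3)) = 4

Expand innermost to outermost. Recall ⊕ takes the minimum of its arguments and ⊗ takes their sum. Working out the expression ((1 ⊕ 10) ⊗ (9 ⊕ 3)) gives 4.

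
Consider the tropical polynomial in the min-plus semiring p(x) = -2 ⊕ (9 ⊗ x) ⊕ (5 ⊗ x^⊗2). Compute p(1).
p(1) = -2

A tropical monomial a ⊗ x^⊗i evaluates to a + i · x. Evaluating each term at x = 1:
  Term 0 contributes -2 + 0 · 1 = -2
  Term 1 contributes 9 + 1 · 1 = 10
  Term 2 contributes 5 + 2 · 1 = 7
p(1) = ⊕ of these = min[-2, 10, 7] = -2.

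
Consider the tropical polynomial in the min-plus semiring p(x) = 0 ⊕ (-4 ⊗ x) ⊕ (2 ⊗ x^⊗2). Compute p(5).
p(5) = 0

A tropical monomial a ⊗ x^⊗i evaluates to a + i · x. Evaluating each term at x = 5:
  Term 0 contributes 0 + 0 · 5 = 0
  Term 1 contributes -4 + 1 · 5 = 1
  Term 2 contributes 2 + 2 · 5 = 12
p(5) = ⊕ of these = min[0, 1, 12] = 0.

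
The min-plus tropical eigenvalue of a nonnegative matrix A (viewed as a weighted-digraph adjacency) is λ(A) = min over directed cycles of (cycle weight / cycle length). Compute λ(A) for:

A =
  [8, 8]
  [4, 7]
λ(A) = 6

Enumerate directed cycles and compute their means (weight / length). Sample:
  cycle 0 → 0: weight = 8, length = 1, mean = 8/1 ≈ 8.000
  cycle 1 → 1: weight = 7, length = 1, mean = 7/1 ≈ 7.000
  cycle 0 → 1 → 0: weight = 12, length = 2, mean = 12/2 ≈ 6.000
  cycle 1 → 0 → 1: weight = 12, length = 2, mean = 12/2 ≈ 6.000
Minimum mean = 6.000, attained e.g. along the cycle 0 → 1 → 0 with weight 12 and length 2. So λ(A) = 12/2 = 6.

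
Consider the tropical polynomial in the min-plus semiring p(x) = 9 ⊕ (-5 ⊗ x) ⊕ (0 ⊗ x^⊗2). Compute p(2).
p(2) = -3

A tropical monomial a ⊗ x^⊗i evaluates to a + i · x. Evaluating each term at x = 2:
  Term 0 contributes 9 + 0 · 2 = 9
  Term 1 contributes -5 + 1 · 2 = -3
  Term 2 contributes 0 + 2 · 2 = 4
p(2) = ⊕ of these = min[9, -3, 4] = -3.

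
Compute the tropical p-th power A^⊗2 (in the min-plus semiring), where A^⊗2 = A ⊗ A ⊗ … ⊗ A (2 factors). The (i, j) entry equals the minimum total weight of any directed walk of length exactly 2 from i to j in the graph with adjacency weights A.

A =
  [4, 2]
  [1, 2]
A^⊗2 =
  [3, 4]
  [3, 3]

Each entry (A^⊗2)_ij equals the minimum over all length-2 walks i = v_0 → v_1 → … → v_2 = j of Σ_t A[v_t][v_{t+1}]. For example, for (i, j) = (0, 1) we minimise over 2 possible intermediate vertex sequences; the minimum is 4, attained along the walk 0 → 1 → 1.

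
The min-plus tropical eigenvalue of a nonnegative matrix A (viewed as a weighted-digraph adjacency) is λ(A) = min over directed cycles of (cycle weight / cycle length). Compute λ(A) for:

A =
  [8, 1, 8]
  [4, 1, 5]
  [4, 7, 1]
λ(A) = 1

Enumerate directed cycles and compute their means (weight / length). Sample:
  cycle 0 → 0: weight = 8, length = 1, mean = 8/1 ≈ 8.000
  cycle 1 → 1: weight = 1, length = 1, mean = 1/1 ≈ 1.000
  cycle 2 → 2: weight = 1, length = 1, mean = 1/1 ≈ 1.000
  cycle 0 → 1 → 0: weight = 5, length = 2, mean = 5/2 ≈ 2.500
  cycle 0 → 2 → 0: weight = 12, length = 2, mean = 12/2 ≈ 6.000
  cycle 1 → 0 → 1: weight = 5, length = 2, mean = 5/2 ≈ 2.500
Minimum mean = 1.000, attained e.g. along the cycle 1 → 1 with weight 1 and length 1. So λ(A) = 1/1 = 1.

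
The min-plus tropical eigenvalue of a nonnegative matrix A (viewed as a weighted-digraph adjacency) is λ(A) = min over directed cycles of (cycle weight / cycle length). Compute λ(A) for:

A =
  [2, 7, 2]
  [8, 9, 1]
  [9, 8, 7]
λ(A) = 2

Enumerate directed cycles and compute their means (weight / length). Sample:
  cycle 0 → 0: weight = 2, length = 1, mean = 2/1 ≈ 2.000
  cycle 1 → 1: weight = 9, length = 1, mean = 9/1 ≈ 9.000
  cycle 2 → 2: weight = 7, length = 1, mean = 7/1 ≈ 7.000
  cycle 0 → 1 → 0: weight = 15, length = 2, mean = 15/2 ≈ 7.500
  cycle 0 → 2 → 0: weight = 11, length = 2, mean = 11/2 ≈ 5.500
  cycle 1 → 0 → 1: weight = 15, length = 2, mean = 15/2 ≈ 7.500
Minimum mean = 2.000, attained e.g. along the cycle 0 → 0 with weight 2 and length 1. So λ(A) = 2/1 = 2.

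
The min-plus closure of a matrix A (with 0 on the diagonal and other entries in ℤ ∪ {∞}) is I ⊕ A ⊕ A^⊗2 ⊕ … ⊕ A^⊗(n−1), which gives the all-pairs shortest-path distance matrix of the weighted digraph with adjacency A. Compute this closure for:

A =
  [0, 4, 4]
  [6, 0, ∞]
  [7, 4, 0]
Closure =
  [0, 4, 4]
  [6, 0, 10]
  [7, 4, 0]

This is the Floyd-Warshall all-pairs shortest-path computation. For each intermediate vertex k = 0, 1, …, 2, update dist[i][j] ← min(dist[i][j], dist[i][k] + dist[k][j]). The final matrix gives, for each (i, j), the minimum total weight of any directed path from i to j (possibly empty when i = j).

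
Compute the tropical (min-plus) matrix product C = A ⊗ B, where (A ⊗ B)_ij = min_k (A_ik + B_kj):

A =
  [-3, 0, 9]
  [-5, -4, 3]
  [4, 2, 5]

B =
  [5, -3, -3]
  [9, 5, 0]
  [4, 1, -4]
A ⊗ B =
  [2, -6, -6]
  [0, -8, -8]
  [9, 1, 1]

Apply the min-plus product entry-by-entry:
  C[0][0] = min over k of (A[0][0] + B[0][0] = -3 + 5 = 2, A[0][1] + B[1][0] = 0 + 9 = 9, A[0][2] + B[2][0] = 9 + 4 = 13) = 2 (attained at k = 0)
  C[0][1] = min over k of (A[0][0] + B[0][1] = -3 + -3 = -6, A[0][1] + B[1][1] = 0 + 5 = 5, A[0][2] + B[2][1] = 9 + 1 = 10) = -6 (attained at k = 0)
  C[0][2] = min over k of (A[0][0] + B[0][2] = -3 + -3 = -6, A[0][1] + B[1][2] = 0 + 0 = 0, A[0][2] + B[2][2] = 9 + -4 = 5) = -6 (attained at k = 0)
  C[1][0] = min over k of (A[1][0] + B[0][0] = -5 + 5 = 0, A[1][1] + B[1][0] = -4 + 9 = 5, A[1][2] + B[2][0] = 3 + 4 = 7) = 0 (attained at k = 0)
  C[1][1] = min over k of (A[1][0] + B[0][1] = -5 + -3 = -8, A[1][1] + B[1][1] = -4 + 5 = 1, A[1][2] + B[2][1] = 3 + 1 = 4) = -8 (attained at k = 0)
  C[1][2] = min over k of (A[1][0] + B[0][2] = -5 + -3 = -8, A[1][1] + B[1][2] = -4 + 0 = -4, A[1][2] + B[2][2] = 3 + -4 = -1) = -8 (attained at k = 0)
  C[2][0] = min over k of (A[2][0] + B[0][0] = 4 + 5 = 9, A[2][1] + B[1][0] = 2 + 9 = 11, A[2][2] + B[2][0] = 5 + 4 = 9) = 9 (attained at k = 0)
  C[2][1] = min over k of (A[2][0] + B[0][1] = 4 + -3 = 1, A[2][1] + B[1][1] = 2 + 5 = 7, A[2][2] + B[2][1] = 5 + 1 = 6) = 1 (attained at k = 0)
  C[2][2] = min over k of (A[2][0] + B[0][2] = 4 + -3 = 1, A[2][1] + B[1][2] = 2 + 0 = 2, A[2][2] + B[2][2] = 5 + -4 = 1) = 1 (attained at k = 0)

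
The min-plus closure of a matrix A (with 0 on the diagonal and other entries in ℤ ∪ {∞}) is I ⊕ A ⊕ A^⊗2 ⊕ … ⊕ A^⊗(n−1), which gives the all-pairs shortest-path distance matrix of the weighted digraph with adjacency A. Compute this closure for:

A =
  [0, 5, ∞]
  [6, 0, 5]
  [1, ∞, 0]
Closure =
  [0, 5, 10]
  [6, 0, 5]
  [1, 6, 0]

This is the Floyd-Warshall all-pairs shortest-path computation. For each intermediate vertex k = 0, 1, …, 2, update dist[i][j] ← min(dist[i][j], dist[i][k] + dist[k][j]). The final matrix gives, for each (i, j), the minimum total weight of any directed path from i to j (possibly empty when i = j).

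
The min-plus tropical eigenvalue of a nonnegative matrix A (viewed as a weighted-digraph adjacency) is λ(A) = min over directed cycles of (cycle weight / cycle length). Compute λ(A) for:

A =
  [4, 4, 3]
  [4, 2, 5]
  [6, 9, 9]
λ(A) = 2

Enumerate directed cycles and compute their means (weight / length). Sample:
  cycle 0 → 0: weight = 4, length = 1, mean = 4/1 ≈ 4.000
  cycle 1 → 1: weight = 2, length = 1, mean = 2/1 ≈ 2.000
  cycle 2 → 2: weight = 9, length = 1, mean = 9/1 ≈ 9.000
  cycle 0 → 1 → 0: weight = 8, length = 2, mean = 8/2 ≈ 4.000
  cycle 0 → 2 → 0: weight = 9, length = 2, mean = 9/2 ≈ 4.500
  cycle 1 → 0 → 1: weight = 8, length = 2, mean = 8/2 ≈ 4.000
Minimum mean = 2.000, attained e.g. along the cycle 1 → 1 with weight 2 and length 1. So λ(A) = 2/1 = 2.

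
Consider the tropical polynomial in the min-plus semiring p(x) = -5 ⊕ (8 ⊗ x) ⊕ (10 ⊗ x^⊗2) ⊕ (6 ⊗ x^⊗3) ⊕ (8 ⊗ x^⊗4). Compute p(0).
p(0) = -5

A tropical monomial a ⊗ x^⊗i evaluates to a + i · x. Evaluating each term at x = 0:
  Term 0 contributes -5 + 0 · 0 = -5
  Term 1 contributes 8 + 1 · 0 = 8
  Term 2 contributes 10 + 2 · 0 = 10
  Term 3 contributes 6 + 3 · 0 = 6
  Term 4 contributes 8 + 4 · 0 = 8
p(0) = ⊕ of these = min[-5, 8, 10, 6, 8] = -5.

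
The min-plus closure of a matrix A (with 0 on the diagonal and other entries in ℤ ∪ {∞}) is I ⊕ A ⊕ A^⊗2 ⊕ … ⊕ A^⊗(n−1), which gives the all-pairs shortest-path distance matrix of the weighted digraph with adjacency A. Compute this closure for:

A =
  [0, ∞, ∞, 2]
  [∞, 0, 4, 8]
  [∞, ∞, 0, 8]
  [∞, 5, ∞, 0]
Closure =
  [0, 7, 11, 2]
  [∞, 0, 4, 8]
  [∞, 13, 0, 8]
  [∞, 5, 9, 0]

This is the Floyd-Warshall all-pairs shortest-path computation. For each intermediate vertex k = 0, 1, …, 3, update dist[i][j] ← min(dist[i][j], dist[i][k] + dist[k][j]). The final matrix gives, for each (i, j), the minimum total weight of any directed path from i to j (possibly empty when i = j).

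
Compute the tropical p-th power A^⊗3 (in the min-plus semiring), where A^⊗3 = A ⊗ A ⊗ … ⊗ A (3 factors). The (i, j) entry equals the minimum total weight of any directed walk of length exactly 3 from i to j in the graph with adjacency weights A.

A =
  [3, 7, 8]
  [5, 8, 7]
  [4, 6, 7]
A^⊗3 =
  [9, 13, 14]
  [11, 15, 16]
  [10, 14, 15]

Each entry (A^⊗3)_ij equals the minimum over all length-3 walks i = v_0 → v_1 → … → v_3 = j of Σ_t A[v_t][v_{t+1}]. For example, for (i, j) = (0, 2) we minimise over 9 possible intermediate vertex sequences; the minimum is 14, attained along the walk 0 → 0 → 0 → 2.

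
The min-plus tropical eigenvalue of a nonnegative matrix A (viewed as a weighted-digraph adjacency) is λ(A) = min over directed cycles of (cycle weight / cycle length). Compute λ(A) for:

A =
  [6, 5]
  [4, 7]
λ(A) = 9/2

Enumerate directed cycles and compute their means (weight / length). Sample:
  cycle 0 → 0: weight = 6, length = 1, mean = 6/1 ≈ 6.000
  cycle 1 → 1: weight = 7, length = 1, mean = 7/1 ≈ 7.000
  cycle 0 → 1 → 0: weight = 9, length = 2, mean = 9/2 ≈ 4.500
  cycle 1 → 0 → 1: weight = 9, length = 2, mean = 9/2 ≈ 4.500
Minimum mean = 4.500, attained e.g. along the cycle 0 → 1 → 0 with weight 9 and length 2. So λ(A) = 9/2 = 9/2.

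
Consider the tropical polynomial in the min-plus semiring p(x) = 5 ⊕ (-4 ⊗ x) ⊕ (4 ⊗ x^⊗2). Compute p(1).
p(1) = -3

A tropical monomial a ⊗ x^⊗i evaluates to a + i · x. Evaluating each term at x = 1:
  Term 0 contributes 5 + 0 · 1 = 5
  Term 1 contributes -4 + 1 · 1 = -3
  Term 2 contributes 4 + 2 · 1 = 6
p(1) = ⊕ of these = min[5, -3, 6] = -3.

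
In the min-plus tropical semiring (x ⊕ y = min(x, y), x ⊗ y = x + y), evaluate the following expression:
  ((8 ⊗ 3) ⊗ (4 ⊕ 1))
((8 ⊗ 3) ⊗ (4 ⊕ 1)) = 12

Expand innermost to outermost. Recall ⊕ takes the minimum of its arguments and ⊗ takes their sum. Working out the expression ((8 ⊗ 3) ⊗ (4 ⊕ 1)) gives 12.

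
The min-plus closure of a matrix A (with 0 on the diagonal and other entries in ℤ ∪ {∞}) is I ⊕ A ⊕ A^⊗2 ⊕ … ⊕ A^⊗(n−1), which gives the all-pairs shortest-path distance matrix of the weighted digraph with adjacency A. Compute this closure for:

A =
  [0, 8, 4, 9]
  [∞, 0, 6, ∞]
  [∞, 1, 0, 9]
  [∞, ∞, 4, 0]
Closure =
  [0, 5, 4, 9]
  [∞, 0, 6, 15]
  [∞, 1, 0, 9]
  [∞, 5, 4, 0]

This is the Floyd-Warshall all-pairs shortest-path computation. For each intermediate vertex k = 0, 1, …, 3, update dist[i][j] ← min(dist[i][j], dist[i][k] + dist[k][j]). The final matrix gives, for each (i, j), the minimum total weight of any directed path from i to j (possibly empty when i = j).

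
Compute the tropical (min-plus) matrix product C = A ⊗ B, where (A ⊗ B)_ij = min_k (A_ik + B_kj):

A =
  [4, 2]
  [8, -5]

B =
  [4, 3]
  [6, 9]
A ⊗ B =
  [8, 7]
  [1, 4]

Apply the min-plus product entry-by-entry:
  C[0][0] = min over k of (A[0][0] + B[0][0] = 4 + 4 = 8, A[0][1] + B[1][0] = 2 + 6 = 8) = 8 (attained at k = 0)
  C[0][1] = min over k of (A[0][0] + B[0][1] = 4 + 3 = 7, A[0][1] + B[1][1] = 2 + 9 = 11) = 7 (attained at k = 0)
  C[1][0] = min over k of (A[1][0] + B[0][0] = 8 + 4 = 12, A[1][1] + B[1][0] = -5 + 6 = 1) = 1 (attained at k = 1)
  C[1][1] = min over k of (A[1][0] + B[0][1] = 8 + 3 = 11, A[1][1] + B[1][1] = -5 + 9 = 4) = 4 (attained at k = 1)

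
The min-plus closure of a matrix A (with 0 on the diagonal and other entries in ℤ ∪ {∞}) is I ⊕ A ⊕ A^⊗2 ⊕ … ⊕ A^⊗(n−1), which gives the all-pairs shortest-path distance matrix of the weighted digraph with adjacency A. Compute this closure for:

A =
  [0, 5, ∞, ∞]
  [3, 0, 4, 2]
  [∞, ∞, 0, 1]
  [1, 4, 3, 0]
Closure =
  [0, 5, 9, 7]
  [3, 0, 4, 2]
  [2, 5, 0, 1]
  [1, 4, 3, 0]

This is the Floyd-Warshall all-pairs shortest-path computation. For each intermediate vertex k = 0, 1, …, 3, update dist[i][j] ← min(dist[i][j], dist[i][k] + dist[k][j]). The final matrix gives, for each (i, j), the minimum total weight of any directed path from i to j (possibly empty when i = j).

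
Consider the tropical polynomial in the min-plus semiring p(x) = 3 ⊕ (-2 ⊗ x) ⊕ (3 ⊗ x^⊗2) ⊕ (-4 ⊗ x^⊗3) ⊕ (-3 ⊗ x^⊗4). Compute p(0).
p(0) = -4

A tropical monomial a ⊗ x^⊗i evaluates to a + i · x. Evaluating each term at x = 0:
  Term 0 contributes 3 + 0 · 0 = 3
  Term 1 contributes -2 + 1 · 0 = -2
  Term 2 contributes 3 + 2 · 0 = 3
  Term 3 contributes -4 + 3 · 0 = -4
  Term 4 contributes -3 + 4 · 0 = -3
p(0) = ⊕ of these = min[3, -2, 3, -4, -3] = -4.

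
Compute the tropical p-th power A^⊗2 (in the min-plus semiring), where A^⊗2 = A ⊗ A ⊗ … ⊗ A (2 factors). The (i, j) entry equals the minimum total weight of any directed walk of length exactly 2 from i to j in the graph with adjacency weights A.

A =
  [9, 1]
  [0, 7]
A^⊗2 =
  [1, 8]
  [7, 1]

Each entry (A^⊗2)_ij equals the minimum over all length-2 walks i = v_0 → v_1 → … → v_2 = j of Σ_t A[v_t][v_{t+1}]. For example, for (i, j) = (0, 1) we minimise over 2 possible intermediate vertex sequences; the minimum is 8, attained along the walk 0 → 1 → 1.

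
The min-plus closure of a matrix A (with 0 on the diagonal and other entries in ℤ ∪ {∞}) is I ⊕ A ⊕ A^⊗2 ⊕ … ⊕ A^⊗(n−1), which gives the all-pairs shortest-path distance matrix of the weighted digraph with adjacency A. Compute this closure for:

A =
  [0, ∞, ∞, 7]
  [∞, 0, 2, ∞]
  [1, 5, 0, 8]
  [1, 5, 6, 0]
Closure =
  [0, 12, 13, 7]
  [3, 0, 2, 10]
  [1, 5, 0, 8]
  [1, 5, 6, 0]

This is the Floyd-Warshall all-pairs shortest-path computation. For each intermediate vertex k = 0, 1, …, 3, update dist[i][j] ← min(dist[i][j], dist[i][k] + dist[k][j]). The final matrix gives, for each (i, j), the minimum total weight of any directed path from i to j (possibly empty when i = j).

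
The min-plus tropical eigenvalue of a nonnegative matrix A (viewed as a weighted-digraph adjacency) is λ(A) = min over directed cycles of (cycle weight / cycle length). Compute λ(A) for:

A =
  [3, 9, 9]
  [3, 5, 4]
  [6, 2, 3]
λ(A) = 3

Enumerate directed cycles and compute their means (weight / length). Sample:
  cycle 0 → 0: weight = 3, length = 1, mean = 3/1 ≈ 3.000
  cycle 1 → 1: weight = 5, length = 1, mean = 5/1 ≈ 5.000
  cycle 2 → 2: weight = 3, length = 1, mean = 3/1 ≈ 3.000
  cycle 0 → 1 → 0: weight = 12, length = 2, mean = 12/2 ≈ 6.000
  cycle 0 → 2 → 0: weight = 15, length = 2, mean = 15/2 ≈ 7.500
  cycle 1 → 0 → 1: weight = 12, length = 2, mean = 12/2 ≈ 6.000
Minimum mean = 3.000, attained e.g. along the cycle 0 → 0 with weight 3 and length 1. So λ(A) = 3/1 = 3.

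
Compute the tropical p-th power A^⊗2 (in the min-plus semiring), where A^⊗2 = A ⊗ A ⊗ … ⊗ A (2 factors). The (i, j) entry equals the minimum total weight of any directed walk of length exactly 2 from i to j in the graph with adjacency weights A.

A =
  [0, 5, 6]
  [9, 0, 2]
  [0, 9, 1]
A^⊗2 =
  [0, 5, 6]
  [2, 0, 2]
  [0, 5, 2]

Each entry (A^⊗2)_ij equals the minimum over all length-2 walks i = v_0 → v_1 → … → v_2 = j of Σ_t A[v_t][v_{t+1}]. For example, for (i, j) = (0, 2) we minimise over 3 possible intermediate vertex sequences; the minimum is 6, attained along the walk 0 → 0 → 2.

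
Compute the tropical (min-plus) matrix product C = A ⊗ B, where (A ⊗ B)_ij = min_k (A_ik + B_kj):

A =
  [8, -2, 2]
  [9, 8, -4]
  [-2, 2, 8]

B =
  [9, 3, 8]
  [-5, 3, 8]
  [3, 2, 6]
A ⊗ B =
  [-7, 1, 6]
  [-1, -2, 2]
  [-3, 1, 6]

Apply the min-plus product entry-by-entry:
  C[0][0] = min over k of (A[0][0] + B[0][0] = 8 + 9 = 17, A[0][1] + B[1][0] = -2 + -5 = -7, A[0][2] + B[2][0] = 2 + 3 = 5) = -7 (attained at k = 1)
  C[0][1] = min over k of (A[0][0] + B[0][1] = 8 + 3 = 11, A[0][1] + B[1][1] = -2 + 3 = 1, A[0][2] + B[2][1] = 2 + 2 = 4) = 1 (attained at k = 1)
  C[0][2] = min over k of (A[0][0] + B[0][2] = 8 + 8 = 16, A[0][1] + B[1][2] = -2 + 8 = 6, A[0][2] + B[2][2] = 2 + 6 = 8) = 6 (attained at k = 1)
  C[1][0] = min over k of (A[1][0] + B[0][0] = 9 + 9 = 18, A[1][1] + B[1][0] = 8 + -5 = 3, A[1][2] + B[2][0] = -4 + 3 = -1) = -1 (attained at k = 2)
  C[1][1] = min over k of (A[1][0] + B[0][1] = 9 + 3 = 12, A[1][1] + B[1][1] = 8 + 3 = 11, A[1][2] + B[2][1] = -4 + 2 = -2) = -2 (attained at k = 2)
  C[1][2] = min over k of (A[1][0] + B[0][2] = 9 + 8 = 17, A[1][1] + B[1][2] = 8 + 8 = 16, A[1][2] + B[2][2] = -4 + 6 = 2) = 2 (attained at k = 2)
  C[2][0] = min over k of (A[2][0] + B[0][0] = -2 + 9 = 7, A[2][1] + B[1][0] = 2 + -5 = -3, A[2][2] + B[2][0] = 8 + 3 = 11) = -3 (attained at k = 1)
  C[2][1] = min over k of (A[2][0] + B[0][1] = -2 + 3 = 1, A[2][1] + B[1][1] = 2 + 3 = 5, A[2][2] + B[2][1] = 8 + 2 = 10) = 1 (attained at k = 0)
  C[2][2] = min over k of (A[2][0] + B[0][2] = -2 + 8 = 6, A[2][1] + B[1][2] = 2 + 8 = 10, A[2][2] + B[2][2] = 8 + 6 = 14) = 6 (attained at k = 0)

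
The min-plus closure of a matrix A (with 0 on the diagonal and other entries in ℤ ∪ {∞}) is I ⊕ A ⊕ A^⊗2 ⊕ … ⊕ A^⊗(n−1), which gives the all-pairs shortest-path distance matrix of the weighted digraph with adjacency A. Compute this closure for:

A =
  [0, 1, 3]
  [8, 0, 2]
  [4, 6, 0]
Closure =
  [0, 1, 3]
  [6, 0, 2]
  [4, 5, 0]

This is the Floyd-Warshall all-pairs shortest-path computation. For each intermediate vertex k = 0, 1, …, 2, update dist[i][j] ← min(dist[i][j], dist[i][k] + dist[k][j]). The final matrix gives, for each (i, j), the minimum total weight of any directed path from i to j (possibly empty when i = j).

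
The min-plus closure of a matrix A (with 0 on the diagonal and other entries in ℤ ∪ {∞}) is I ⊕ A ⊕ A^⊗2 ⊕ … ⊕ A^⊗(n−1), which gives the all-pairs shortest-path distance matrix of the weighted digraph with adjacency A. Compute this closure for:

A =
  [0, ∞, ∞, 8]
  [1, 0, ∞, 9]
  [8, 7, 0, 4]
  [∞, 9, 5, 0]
Closure =
  [0, 17, 13, 8]
  [1, 0, 14, 9]
  [8, 7, 0, 4]
  [10, 9, 5, 0]

This is the Floyd-Warshall all-pairs shortest-path computation. For each intermediate vertex k = 0, 1, …, 3, update dist[i][j] ← min(dist[i][j], dist[i][k] + dist[k][j]). The final matrix gives, for each (i, j), the minimum total weight of any directed path from i to j (possibly empty when i = j).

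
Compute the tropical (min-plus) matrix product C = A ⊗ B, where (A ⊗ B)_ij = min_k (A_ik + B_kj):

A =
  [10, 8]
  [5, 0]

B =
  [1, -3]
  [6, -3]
A ⊗ B =
  [11, 5]
  [6, -3]

Apply the min-plus product entry-by-entry:
  C[0][0] = min over k of (A[0][0] + B[0][0] = 10 + 1 = 11, A[0][1] + B[1][0] = 8 + 6 = 14) = 11 (attained at k = 0)
  C[0][1] = min over k of (A[0][0] + B[0][1] = 10 + -3 = 7, A[0][1] + B[1][1] = 8 + -3 = 5) = 5 (attained at k = 1)
  C[1][0] = min over k of (A[1][0] + B[0][0] = 5 + 1 = 6, A[1][1] + B[1][0] = 0 + 6 = 6) = 6 (attained at k = 0)
  C[1][1] = min over k of (A[1][0] + B[0][1] = 5 + -3 = 2, A[1][1] + B[1][1] = 0 + -3 = -3) = -3 (attained at k = 1)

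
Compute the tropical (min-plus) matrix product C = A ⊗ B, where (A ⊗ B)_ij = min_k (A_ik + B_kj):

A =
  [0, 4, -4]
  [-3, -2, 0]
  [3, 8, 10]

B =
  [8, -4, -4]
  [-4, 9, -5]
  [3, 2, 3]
A ⊗ B =
  [-1, -4, -4]
  [-6, -7, -7]
  [4, -1, -1]

Apply the min-plus product entry-by-entry:
  C[0][0] = min over k of (A[0][0] + B[0][0] = 0 + 8 = 8, A[0][1] + B[1][0] = 4 + -4 = 0, A[0][2] + B[2][0] = -4 + 3 = -1) = -1 (attained at k = 2)
  C[0][1] = min over k of (A[0][0] + B[0][1] = 0 + -4 = -4, A[0][1] + B[1][1] = 4 + 9 = 13, A[0][2] + B[2][1] = -4 + 2 = -2) = -4 (attained at k = 0)
  C[0][2] = min over k of (A[0][0] + B[0][2] = 0 + -4 = -4, A[0][1] + B[1][2] = 4 + -5 = -1, A[0][2] + B[2][2] = -4 + 3 = -1) = -4 (attained at k = 0)
  C[1][0] = min over k of (A[1][0] + B[0][0] = -3 + 8 = 5, A[1][1] + B[1][0] = -2 + -4 = -6, A[1][2] + B[2][0] = 0 + 3 = 3) = -6 (attained at k = 1)
  C[1][1] = min over k of (A[1][0] + B[0][1] = -3 + -4 = -7, A[1][1] + B[1][1] = -2 + 9 = 7, A[1][2] + B[2][1] = 0 + 2 = 2) = -7 (attained at k = 0)
  C[1][2] = min over k of (A[1][0] + B[0][2] = -3 + -4 = -7, A[1][1] + B[1][2] = -2 + -5 = -7, A[1][2] + B[2][2] = 0 + 3 = 3) = -7 (attained at k = 0)
  C[2][0] = min over k of (A[2][0] + B[0][0] = 3 + 8 = 11, A[2][1] + B[1][0] = 8 + -4 = 4, A[2][2] + B[2][0] = 10 + 3 = 13) = 4 (attained at k = 1)
  C[2][1] = min over k of (A[2][0] + B[0][1] = 3 + -4 = -1, A[2][1] + B[1][1] = 8 + 9 = 17, A[2][2] + B[2][1] = 10 + 2 = 12) = -1 (attained at k = 0)
  C[2][2] = min over k of (A[2][0] + B[0][2] = 3 + -4 = -1, A[2][1] + B[1][2] = 8 + -5 = 3, A[2][2] + B[2][2] = 10 + 3 = 13) = -1 (attained at k = 0)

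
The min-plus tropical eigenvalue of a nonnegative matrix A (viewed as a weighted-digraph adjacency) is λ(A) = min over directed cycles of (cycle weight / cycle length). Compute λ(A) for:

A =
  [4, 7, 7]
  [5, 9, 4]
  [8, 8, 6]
λ(A) = 4

Enumerate directed cycles and compute their means (weight / length). Sample:
  cycle 0 → 0: weight = 4, length = 1, mean = 4/1 ≈ 4.000
  cycle 1 → 1: weight = 9, length = 1, mean = 9/1 ≈ 9.000
  cycle 2 → 2: weight = 6, length = 1, mean = 6/1 ≈ 6.000
  cycle 0 → 1 → 0: weight = 12, length = 2, mean = 12/2 ≈ 6.000
  cycle 0 → 2 → 0: weight = 15, length = 2, mean = 15/2 ≈ 7.500
  cycle 1 → 0 → 1: weight = 12, length = 2, mean = 12/2 ≈ 6.000
Minimum mean = 4.000, attained e.g. along the cycle 0 → 0 with weight 4 and length 1. So λ(A) = 4/1 = 4.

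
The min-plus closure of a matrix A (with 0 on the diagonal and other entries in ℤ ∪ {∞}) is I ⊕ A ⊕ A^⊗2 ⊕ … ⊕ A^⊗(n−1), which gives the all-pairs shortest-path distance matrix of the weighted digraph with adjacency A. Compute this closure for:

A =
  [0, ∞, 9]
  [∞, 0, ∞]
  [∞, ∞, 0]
Closure =
  [0, ∞, 9]
  [∞, 0, ∞]
  [∞, ∞, 0]

This is the Floyd-Warshall all-pairs shortest-path computation. For each intermediate vertex k = 0, 1, …, 2, update dist[i][j] ← min(dist[i][j], dist[i][k] + dist[k][j]). The final matrix gives, for each (i, j), the minimum total weight of any directed path from i to j (possibly empty when i = j).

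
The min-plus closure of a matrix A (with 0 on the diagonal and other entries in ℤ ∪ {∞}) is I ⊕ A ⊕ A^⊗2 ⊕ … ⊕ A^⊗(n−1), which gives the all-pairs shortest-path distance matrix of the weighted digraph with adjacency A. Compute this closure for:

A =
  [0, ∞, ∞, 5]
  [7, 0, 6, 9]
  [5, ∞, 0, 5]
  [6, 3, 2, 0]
Closure =
  [0, 8, 7, 5]
  [7, 0, 6, 9]
  [5, 8, 0, 5]
  [6, 3, 2, 0]

This is the Floyd-Warshall all-pairs shortest-path computation. For each intermediate vertex k = 0, 1, …, 3, update dist[i][j] ← min(dist[i][j], dist[i][k] + dist[k][j]). The final matrix gives, for each (i, j), the minimum total weight of any directed path from i to j (possibly empty when i = j).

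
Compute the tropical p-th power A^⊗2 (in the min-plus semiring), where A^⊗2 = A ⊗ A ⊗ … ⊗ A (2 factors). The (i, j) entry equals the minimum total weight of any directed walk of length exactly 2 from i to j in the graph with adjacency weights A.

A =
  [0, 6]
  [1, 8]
A^⊗2 =
  [0, 6]
  [1, 7]

Each entry (A^⊗2)_ij equals the minimum over all length-2 walks i = v_0 → v_1 → … → v_2 = j of Σ_t A[v_t][v_{t+1}]. For example, for (i, j) = (0, 1) we minimise over 2 possible intermediate vertex sequences; the minimum is 6, attained along the walk 0 → 0 → 1.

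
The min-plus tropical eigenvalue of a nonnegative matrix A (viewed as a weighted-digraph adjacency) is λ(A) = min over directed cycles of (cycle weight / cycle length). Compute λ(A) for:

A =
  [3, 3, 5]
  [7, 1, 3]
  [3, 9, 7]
λ(A) = 1

Enumerate directed cycles and compute their means (weight / length). Sample:
  cycle 0 → 0: weight = 3, length = 1, mean = 3/1 ≈ 3.000
  cycle 1 → 1: weight = 1, length = 1, mean = 1/1 ≈ 1.000
  cycle 2 → 2: weight = 7, length = 1, mean = 7/1 ≈ 7.000
  cycle 0 → 1 → 0: weight = 10, length = 2, mean = 10/2 ≈ 5.000
  cycle 0 → 2 → 0: weight = 8, length = 2, mean = 8/2 ≈ 4.000
  cycle 1 → 0 → 1: weight = 10, length = 2, mean = 10/2 ≈ 5.000
Minimum mean = 1.000, attained e.g. along the cycle 1 → 1 with weight 1 and length 1. So λ(A) = 1/1 = 1.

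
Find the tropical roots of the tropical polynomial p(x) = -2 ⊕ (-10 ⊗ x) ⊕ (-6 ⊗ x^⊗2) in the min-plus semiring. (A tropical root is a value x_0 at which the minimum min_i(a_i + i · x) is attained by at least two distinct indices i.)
Roots: {-4, 8}

Each tropical root is a break point of the lower envelope of the lines y = a_i + i · x (there are 3 lines, with slopes 0, 1, ..., 2). Only the lines that attain the minimum somewhere contribute to roots; other lines are dominated. Here the surviving (envelope) indices are i = 2, i = 1, i = 0.
Intersections between consecutive envelope lines give the roots: for adjacent envelope indices i < j the intersection is x = (a_i − a_j) / (j − i). Reading off the sorted break points: {-4, 8}.
Verification: at each break x_0, at least two indices attain the minimum of min_i(a_i + i · x_0).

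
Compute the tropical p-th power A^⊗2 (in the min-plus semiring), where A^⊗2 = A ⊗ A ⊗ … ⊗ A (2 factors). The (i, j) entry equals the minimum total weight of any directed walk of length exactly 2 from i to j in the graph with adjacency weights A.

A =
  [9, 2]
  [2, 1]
A^⊗2 =
  [4, 3]
  [3, 2]

Each entry (A^⊗2)_ij equals the minimum over all length-2 walks i = v_0 → v_1 → … → v_2 = j of Σ_t A[v_t][v_{t+1}]. For example, for (i, j) = (0, 1) we minimise over 2 possible intermediate vertex sequences; the minimum is 3, attained along the walk 0 → 1 → 1.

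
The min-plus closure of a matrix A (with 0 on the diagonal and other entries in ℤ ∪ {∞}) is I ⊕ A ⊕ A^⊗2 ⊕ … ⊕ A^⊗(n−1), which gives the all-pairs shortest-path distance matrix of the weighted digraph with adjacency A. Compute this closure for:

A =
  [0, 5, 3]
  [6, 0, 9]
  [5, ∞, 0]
Closure =
  [0, 5, 3]
  [6, 0, 9]
  [5, 10, 0]

This is the Floyd-Warshall all-pairs shortest-path computation. For each intermediate vertex k = 0, 1, …, 2, update dist[i][j] ← min(dist[i][j], dist[i][k] + dist[k][j]). The final matrix gives, for each (i, j), the minimum total weight of any directed path from i to j (possibly empty when i = j).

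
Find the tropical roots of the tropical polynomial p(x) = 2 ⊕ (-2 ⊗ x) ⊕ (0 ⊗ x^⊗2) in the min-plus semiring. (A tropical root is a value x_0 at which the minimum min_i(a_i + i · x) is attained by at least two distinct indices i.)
Roots: {-2, 4}

Each tropical root is a break point of the lower envelope of the lines y = a_i + i · x (there are 3 lines, with slopes 0, 1, ..., 2). Only the lines that attain the minimum somewhere contribute to roots; other lines are dominated. Here the surviving (envelope) indices are i = 2, i = 1, i = 0.
Intersections between consecutive envelope lines give the roots: for adjacent envelope indices i < j the intersection is x = (a_i − a_j) / (j − i). Reading off the sorted break points: {-2, 4}.
Verification: at each break x_0, at least two indices attain the minimum of min_i(a_i + i · x_0).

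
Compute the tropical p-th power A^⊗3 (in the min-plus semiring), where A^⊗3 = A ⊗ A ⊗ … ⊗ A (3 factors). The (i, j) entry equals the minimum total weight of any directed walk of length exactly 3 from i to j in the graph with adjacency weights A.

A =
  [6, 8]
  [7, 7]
A^⊗3 =
  [18, 20]
  [19, 21]

Each entry (A^⊗3)_ij equals the minimum over all length-3 walks i = v_0 → v_1 → … → v_3 = j of Σ_t A[v_t][v_{t+1}]. For example, for (i, j) = (0, 1) we minimise over 4 possible intermediate vertex sequences; the minimum is 20, attained along the walk 0 → 0 → 0 → 1.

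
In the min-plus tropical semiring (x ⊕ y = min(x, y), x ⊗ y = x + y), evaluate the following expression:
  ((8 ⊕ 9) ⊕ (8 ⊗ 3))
((8 ⊕ 9) ⊕ (8 ⊗ 3)) = 8

Expand innermost to outermost. Recall ⊕ takes the minimum of its arguments and ⊗ takes their sum. Working out the expression ((8 ⊕ 9) ⊕ (8 ⊗ 3)) gives 8.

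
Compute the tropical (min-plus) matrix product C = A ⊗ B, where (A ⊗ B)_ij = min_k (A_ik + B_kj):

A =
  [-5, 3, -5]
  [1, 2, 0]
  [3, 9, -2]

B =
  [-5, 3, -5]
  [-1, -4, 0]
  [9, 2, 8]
A ⊗ B =
  [-10, -3, -10]
  [-4, -2, -4]
  [-2, 0, -2]

Apply the min-plus product entry-by-entry:
  C[0][0] = min over k of (A[0][0] + B[0][0] = -5 + -5 = -10, A[0][1] + B[1][0] = 3 + -1 = 2, A[0][2] + B[2][0] = -5 + 9 = 4) = -10 (attained at k = 0)
  C[0][1] = min over k of (A[0][0] + B[0][1] = -5 + 3 = -2, A[0][1] + B[1][1] = 3 + -4 = -1, A[0][2] + B[2][1] = -5 + 2 = -3) = -3 (attained at k = 2)
  C[0][2] = min over k of (A[0][0] + B[0][2] = -5 + -5 = -10, A[0][1] + B[1][2] = 3 + 0 = 3, A[0][2] + B[2][2] = -5 + 8 = 3) = -10 (attained at k = 0)
  C[1][0] = min over k of (A[1][0] + B[0][0] = 1 + -5 = -4, A[1][1] + B[1][0] = 2 + -1 = 1, A[1][2] + B[2][0] = 0 + 9 = 9) = -4 (attained at k = 0)
  C[1][1] = min over k of (A[1][0] + B[0][1] = 1 + 3 = 4, A[1][1] + B[1][1] = 2 + -4 = -2, A[1][2] + B[2][1] = 0 + 2 = 2) = -2 (attained at k = 1)
  C[1][2] = min over k of (A[1][0] + B[0][2] = 1 + -5 = -4, A[1][1] + B[1][2] = 2 + 0 = 2, A[1][2] + B[2][2] = 0 + 8 = 8) = -4 (attained at k = 0)
  C[2][0] = min over k of (A[2][0] + B[0][0] = 3 + -5 = -2, A[2][1] + B[1][0] = 9 + -1 = 8, A[2][2] + B[2][0] = -2 + 9 = 7) = -2 (attained at k = 0)
  C[2][1] = min over k of (A[2][0] + B[0][1] = 3 + 3 = 6, A[2][1] + B[1][1] = 9 + -4 = 5, A[2][2] + B[2][1] = -2 + 2 = 0) = 0 (attained at k = 2)
  C[2][2] = min over k of (A[2][0] + B[0][2] = 3 + -5 = -2, A[2][1] + B[1][2] = 9 + 0 = 9, A[2][2] + B[2][2] = -2 + 8 = 6) = -2 (attained at k = 0)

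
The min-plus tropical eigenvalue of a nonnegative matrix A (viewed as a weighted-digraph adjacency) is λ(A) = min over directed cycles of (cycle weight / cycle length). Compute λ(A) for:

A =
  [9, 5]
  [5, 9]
λ(A) = 5

Enumerate directed cycles and compute their means (weight / length). Sample:
  cycle 0 → 0: weight = 9, length = 1, mean = 9/1 ≈ 9.000
  cycle 1 → 1: weight = 9, length = 1, mean = 9/1 ≈ 9.000
  cycle 0 → 1 → 0: weight = 10, length = 2, mean = 10/2 ≈ 5.000
  cycle 1 → 0 → 1: weight = 10, length = 2, mean = 10/2 ≈ 5.000
Minimum mean = 5.000, attained e.g. along the cycle 0 → 1 → 0 with weight 10 and length 2. So λ(A) = 10/2 = 5.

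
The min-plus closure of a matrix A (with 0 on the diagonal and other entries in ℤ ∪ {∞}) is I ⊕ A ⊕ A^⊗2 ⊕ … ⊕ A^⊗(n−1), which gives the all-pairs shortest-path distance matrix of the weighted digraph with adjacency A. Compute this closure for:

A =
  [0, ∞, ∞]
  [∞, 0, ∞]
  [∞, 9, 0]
Closure =
  [0, ∞, ∞]
  [∞, 0, ∞]
  [∞, 9, 0]

This is the Floyd-Warshall all-pairs shortest-path computation. For each intermediate vertex k = 0, 1, …, 2, update dist[i][j] ← min(dist[i][j], dist[i][k] + dist[k][j]). The final matrix gives, for each (i, j), the minimum total weight of any directed path from i to j (possibly empty when i = j).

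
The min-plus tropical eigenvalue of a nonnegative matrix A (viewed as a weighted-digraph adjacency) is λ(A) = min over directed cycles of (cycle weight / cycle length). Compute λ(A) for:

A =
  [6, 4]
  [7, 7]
λ(A) = 11/2

Enumerate directed cycles and compute their means (weight / length). Sample:
  cycle 0 → 0: weight = 6, length = 1, mean = 6/1 ≈ 6.000
  cycle 1 → 1: weight = 7, length = 1, mean = 7/1 ≈ 7.000
  cycle 0 → 1 → 0: weight = 11, length = 2, mean = 11/2 ≈ 5.500
  cycle 1 → 0 → 1: weight = 11, length = 2, mean = 11/2 ≈ 5.500
Minimum mean = 5.500, attained e.g. along the cycle 0 → 1 → 0 with weight 11 and length 2. So λ(A) = 11/2 = 11/2.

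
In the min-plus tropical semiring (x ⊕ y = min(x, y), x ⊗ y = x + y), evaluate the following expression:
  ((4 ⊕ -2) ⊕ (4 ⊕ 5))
((4 ⊕ -2) ⊕ (4 ⊕ 5)) = -2

Expand innermost to outermost. Recall ⊕ takes the minimum of its arguments and ⊗ takes their sum. Working out the expression ((4 ⊕ -2) ⊕ (4 ⊕ 5)) gives -2.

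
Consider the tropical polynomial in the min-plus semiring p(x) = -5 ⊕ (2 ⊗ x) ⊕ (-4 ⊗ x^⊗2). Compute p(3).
p(3) = -5

A tropical monomial a ⊗ x^⊗i evaluates to a + i · x. Evaluating each term at x = 3:
  Term 0 contributes -5 + 0 · 3 = -5
  Term 1 contributes 2 + 1 · 3 = 5
  Term 2 contributes -4 + 2 · 3 = 2
p(3) = ⊕ of these = min[-5, 5, 2] = -5.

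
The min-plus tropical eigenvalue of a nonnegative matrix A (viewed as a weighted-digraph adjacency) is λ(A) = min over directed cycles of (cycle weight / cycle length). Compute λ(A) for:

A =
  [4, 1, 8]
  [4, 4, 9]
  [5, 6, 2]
λ(A) = 2

Enumerate directed cycles and compute their means (weight / length). Sample:
  cycle 0 → 0: weight = 4, length = 1, mean = 4/1 ≈ 4.000
  cycle 1 → 1: weight = 4, length = 1, mean = 4/1 ≈ 4.000
  cycle 2 → 2: weight = 2, length = 1, mean = 2/1 ≈ 2.000
  cycle 0 → 1 → 0: weight = 5, length = 2, mean = 5/2 ≈ 2.500
  cycle 0 → 2 → 0: weight = 13, length = 2, mean = 13/2 ≈ 6.500
  cycle 1 → 0 → 1: weight = 5, length = 2, mean = 5/2 ≈ 2.500
Minimum mean = 2.000, attained e.g. along the cycle 2 → 2 with weight 2 and length 1. So λ(A) = 2/1 = 2.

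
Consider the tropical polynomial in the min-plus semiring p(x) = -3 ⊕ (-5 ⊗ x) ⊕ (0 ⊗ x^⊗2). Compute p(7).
p(7) = -3

A tropical monomial a ⊗ x^⊗i evaluates to a + i · x. Evaluating each term at x = 7:
  Term 0 contributes -3 + 0 · 7 = -3
  Term 1 contributes -5 + 1 · 7 = 2
  Term 2 contributes 0 + 2 · 7 = 14
p(7) = ⊕ of these = min[-3, 2, 14] = -3.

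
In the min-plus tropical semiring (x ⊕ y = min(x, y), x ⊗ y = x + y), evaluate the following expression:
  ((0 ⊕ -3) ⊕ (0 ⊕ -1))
((0 ⊕ -3) ⊕ (0 ⊕ -1)) = -3

Expand innermost to outermost. Recall ⊕ takes the minimum of its arguments and ⊗ takes their sum. Working out the expression ((0 ⊕ -3) ⊕ (0 ⊕ -1)) gives -3.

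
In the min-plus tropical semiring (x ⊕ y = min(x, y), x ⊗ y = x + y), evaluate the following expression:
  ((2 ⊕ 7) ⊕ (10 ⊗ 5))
((2 ⊕ 7) ⊕ (10 ⊗ 5)) = 2

Expand innermost to outermost. Recall ⊕ takes the minimum of its arguments and ⊗ takes their sum. Working out the expression ((2 ⊕ 7) ⊕ (10 ⊗ 5)) gives 2.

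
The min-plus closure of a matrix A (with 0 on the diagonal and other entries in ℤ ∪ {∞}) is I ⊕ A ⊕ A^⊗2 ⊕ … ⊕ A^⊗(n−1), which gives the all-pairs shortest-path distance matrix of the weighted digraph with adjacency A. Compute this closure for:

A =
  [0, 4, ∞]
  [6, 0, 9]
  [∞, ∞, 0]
Closure =
  [0, 4, 13]
  [6, 0, 9]
  [∞, ∞, 0]

This is the Floyd-Warshall all-pairs shortest-path computation. For each intermediate vertex k = 0, 1, …, 2, update dist[i][j] ← min(dist[i][j], dist[i][k] + dist[k][j]). The final matrix gives, for each (i, j), the minimum total weight of any directed path from i to j (possibly empty when i = j).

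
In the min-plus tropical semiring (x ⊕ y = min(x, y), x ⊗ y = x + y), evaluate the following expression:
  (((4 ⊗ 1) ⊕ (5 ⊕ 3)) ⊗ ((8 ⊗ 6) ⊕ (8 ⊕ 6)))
(((4 ⊗ 1) ⊕ (5 ⊕ 3)) ⊗ ((8 ⊗ 6) ⊕ (8 ⊕ 6))) = 9

Expand innermost to outermost. Recall ⊕ takes the minimum of its arguments and ⊗ takes their sum. Working out the expression (((4 ⊗ 1) ⊕ (5 ⊕ 3)) ⊗ ((8 ⊗ 6) ⊕ (8 ⊕ 6))) gives 9.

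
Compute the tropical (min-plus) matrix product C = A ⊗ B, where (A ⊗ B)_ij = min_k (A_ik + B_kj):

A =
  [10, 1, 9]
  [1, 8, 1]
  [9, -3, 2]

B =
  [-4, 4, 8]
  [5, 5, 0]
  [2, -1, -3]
A ⊗ B =
  [6, 6, 1]
  [-3, 0, -2]
  [2, 1, -3]

Apply the min-plus product entry-by-entry:
  C[0][0] = min over k of (A[0][0] + B[0][0] = 10 + -4 = 6, A[0][1] + B[1][0] = 1 + 5 = 6, A[0][2] + B[2][0] = 9 + 2 = 11) = 6 (attained at k = 0)
  C[0][1] = min over k of (A[0][0] + B[0][1] = 10 + 4 = 14, A[0][1] + B[1][1] = 1 + 5 = 6, A[0][2] + B[2][1] = 9 + -1 = 8) = 6 (attained at k = 1)
  C[0][2] = min over k of (A[0][0] + B[0][2] = 10 + 8 = 18, A[0][1] + B[1][2] = 1 + 0 = 1, A[0][2] + B[2][2] = 9 + -3 = 6) = 1 (attained at k = 1)
  C[1][0] = min over k of (A[1][0] + B[0][0] = 1 + -4 = -3, A[1][1] + B[1][0] = 8 + 5 = 13, A[1][2] + B[2][0] = 1 + 2 = 3) = -3 (attained at k = 0)
  C[1][1] = min over k of (A[1][0] + B[0][1] = 1 + 4 = 5, A[1][1] + B[1][1] = 8 + 5 = 13, A[1][2] + B[2][1] = 1 + -1 = 0) = 0 (attained at k = 2)
  C[1][2] = min over k of (A[1][0] + B[0][2] = 1 + 8 = 9, A[1][1] + B[1][2] = 8 + 0 = 8, A[1][2] + B[2][2] = 1 + -3 = -2) = -2 (attained at k = 2)
  C[2][0] = min over k of (A[2][0] + B[0][0] = 9 + -4 = 5, A[2][1] + B[1][0] = -3 + 5 = 2, A[2][2] + B[2][0] = 2 + 2 = 4) = 2 (attained at k = 1)
  C[2][1] = min over k of (A[2][0] + B[0][1] = 9 + 4 = 13, A[2][1] + B[1][1] = -3 + 5 = 2, A[2][2] + B[2][1] = 2 + -1 = 1) = 1 (attained at k = 2)
  C[2][2] = min over k of (A[2][0] + B[0][2] = 9 + 8 = 17, A[2][1] + B[1][2] = -3 + 0 = -3, A[2][2] + B[2][2] = 2 + -3 = -1) = -3 (attained at k = 1)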